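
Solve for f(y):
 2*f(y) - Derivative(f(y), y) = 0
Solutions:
 f(y) = C1*exp(2*y)


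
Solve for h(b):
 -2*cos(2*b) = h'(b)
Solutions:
 h(b) = C1 - sin(2*b)


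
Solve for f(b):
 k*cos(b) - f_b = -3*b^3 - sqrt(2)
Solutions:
 f(b) = C1 + 3*b^4/4 + sqrt(2)*b + k*sin(b)


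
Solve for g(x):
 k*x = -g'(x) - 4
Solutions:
 g(x) = C1 - k*x^2/2 - 4*x


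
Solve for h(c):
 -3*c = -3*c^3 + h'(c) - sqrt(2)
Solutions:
 h(c) = C1 + 3*c^4/4 - 3*c^2/2 + sqrt(2)*c


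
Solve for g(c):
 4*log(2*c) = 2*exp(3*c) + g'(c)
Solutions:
 g(c) = C1 + 4*c*log(c) + 4*c*(-1 + log(2)) - 2*exp(3*c)/3


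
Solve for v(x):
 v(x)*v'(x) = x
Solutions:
 v(x) = -sqrt(C1 + x^2)
 v(x) = sqrt(C1 + x^2)


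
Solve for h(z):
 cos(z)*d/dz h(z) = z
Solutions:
 h(z) = C1 + Integral(z/cos(z), z)


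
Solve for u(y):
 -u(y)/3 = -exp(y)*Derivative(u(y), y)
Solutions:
 u(y) = C1*exp(-exp(-y)/3)


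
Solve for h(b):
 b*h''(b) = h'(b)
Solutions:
 h(b) = C1 + C2*b^2


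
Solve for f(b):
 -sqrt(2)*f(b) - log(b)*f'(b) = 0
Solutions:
 f(b) = C1*exp(-sqrt(2)*li(b))


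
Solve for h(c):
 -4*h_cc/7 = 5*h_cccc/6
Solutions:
 h(c) = C1 + C2*c + C3*sin(2*sqrt(210)*c/35) + C4*cos(2*sqrt(210)*c/35)


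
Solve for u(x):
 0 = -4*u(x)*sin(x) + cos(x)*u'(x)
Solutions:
 u(x) = C1/cos(x)^4


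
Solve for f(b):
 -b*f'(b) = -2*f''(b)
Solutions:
 f(b) = C1 + C2*erfi(b/2)


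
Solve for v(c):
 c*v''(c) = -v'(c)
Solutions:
 v(c) = C1 + C2*log(c)


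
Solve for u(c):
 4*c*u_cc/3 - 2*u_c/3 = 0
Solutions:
 u(c) = C1 + C2*c^(3/2)


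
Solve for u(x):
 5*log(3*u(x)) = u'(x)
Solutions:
 -Integral(1/(log(_y) + log(3)), (_y, u(x)))/5 = C1 - x


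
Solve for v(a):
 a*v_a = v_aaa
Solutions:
 v(a) = C1 + Integral(C2*airyai(a) + C3*airybi(a), a)


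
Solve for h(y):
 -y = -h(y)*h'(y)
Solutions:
 h(y) = -sqrt(C1 + y^2)
 h(y) = sqrt(C1 + y^2)


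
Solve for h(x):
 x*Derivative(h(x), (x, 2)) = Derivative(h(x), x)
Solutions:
 h(x) = C1 + C2*x^2


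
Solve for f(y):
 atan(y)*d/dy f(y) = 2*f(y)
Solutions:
 f(y) = C1*exp(2*Integral(1/atan(y), y))


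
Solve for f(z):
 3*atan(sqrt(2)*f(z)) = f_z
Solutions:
 Integral(1/atan(sqrt(2)*_y), (_y, f(z))) = C1 + 3*z


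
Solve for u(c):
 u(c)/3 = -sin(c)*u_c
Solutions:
 u(c) = C1*(cos(c) + 1)^(1/6)/(cos(c) - 1)^(1/6)


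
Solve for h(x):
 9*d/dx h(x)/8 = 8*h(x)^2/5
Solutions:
 h(x) = -45/(C1 + 64*x)


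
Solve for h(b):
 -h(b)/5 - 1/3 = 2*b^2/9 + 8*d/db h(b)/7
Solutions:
 h(b) = C1*exp(-7*b/40) - 10*b^2/9 + 800*b/63 - 32735/441


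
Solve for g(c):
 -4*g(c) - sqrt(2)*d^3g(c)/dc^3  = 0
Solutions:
 g(c) = C3*exp(-sqrt(2)*c) + (C1*sin(sqrt(6)*c/2) + C2*cos(sqrt(6)*c/2))*exp(sqrt(2)*c/2)


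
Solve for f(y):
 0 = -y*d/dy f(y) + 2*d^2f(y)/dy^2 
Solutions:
 f(y) = C1 + C2*erfi(y/2)


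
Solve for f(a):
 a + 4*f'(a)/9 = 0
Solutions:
 f(a) = C1 - 9*a^2/8


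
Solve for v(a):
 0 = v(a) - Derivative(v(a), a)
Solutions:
 v(a) = C1*exp(a)


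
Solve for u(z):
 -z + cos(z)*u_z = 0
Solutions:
 u(z) = C1 + Integral(z/cos(z), z)


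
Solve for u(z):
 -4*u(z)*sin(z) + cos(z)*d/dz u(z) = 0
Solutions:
 u(z) = C1/cos(z)^4


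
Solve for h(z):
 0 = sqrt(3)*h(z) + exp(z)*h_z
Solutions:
 h(z) = C1*exp(sqrt(3)*exp(-z))


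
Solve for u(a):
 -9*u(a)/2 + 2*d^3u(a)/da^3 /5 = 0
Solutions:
 u(a) = C3*exp(90^(1/3)*a/2) + (C1*sin(3*10^(1/3)*3^(1/6)*a/4) + C2*cos(3*10^(1/3)*3^(1/6)*a/4))*exp(-90^(1/3)*a/4)


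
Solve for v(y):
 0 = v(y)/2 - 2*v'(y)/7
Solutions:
 v(y) = C1*exp(7*y/4)


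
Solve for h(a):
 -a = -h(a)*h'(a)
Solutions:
 h(a) = -sqrt(C1 + a^2)
 h(a) = sqrt(C1 + a^2)


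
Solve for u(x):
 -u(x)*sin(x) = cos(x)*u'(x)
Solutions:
 u(x) = C1*cos(x)


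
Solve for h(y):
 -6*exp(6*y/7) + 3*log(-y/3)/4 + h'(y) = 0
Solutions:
 h(y) = C1 - 3*y*log(-y)/4 + 3*y*(1 + log(3))/4 + 7*exp(6*y/7)


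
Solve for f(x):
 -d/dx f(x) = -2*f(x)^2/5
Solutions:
 f(x) = -5/(C1 + 2*x)


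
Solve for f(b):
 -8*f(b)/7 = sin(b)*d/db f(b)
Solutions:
 f(b) = C1*(cos(b) + 1)^(4/7)/(cos(b) - 1)^(4/7)


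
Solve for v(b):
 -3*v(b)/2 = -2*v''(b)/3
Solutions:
 v(b) = C1*exp(-3*b/2) + C2*exp(3*b/2)


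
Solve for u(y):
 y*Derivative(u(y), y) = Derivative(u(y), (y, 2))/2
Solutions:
 u(y) = C1 + C2*erfi(y)


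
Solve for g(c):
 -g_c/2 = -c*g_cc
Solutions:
 g(c) = C1 + C2*c^(3/2)


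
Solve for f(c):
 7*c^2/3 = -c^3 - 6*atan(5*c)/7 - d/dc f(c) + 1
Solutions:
 f(c) = C1 - c^4/4 - 7*c^3/9 - 6*c*atan(5*c)/7 + c + 3*log(25*c^2 + 1)/35


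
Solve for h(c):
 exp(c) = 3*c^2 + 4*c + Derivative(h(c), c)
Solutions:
 h(c) = C1 - c^3 - 2*c^2 + exp(c)


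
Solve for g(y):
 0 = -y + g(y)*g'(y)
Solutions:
 g(y) = -sqrt(C1 + y^2)
 g(y) = sqrt(C1 + y^2)


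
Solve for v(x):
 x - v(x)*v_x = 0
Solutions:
 v(x) = -sqrt(C1 + x^2)
 v(x) = sqrt(C1 + x^2)


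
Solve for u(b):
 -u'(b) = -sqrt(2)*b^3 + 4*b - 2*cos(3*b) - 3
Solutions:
 u(b) = C1 + sqrt(2)*b^4/4 - 2*b^2 + 3*b + 2*sin(3*b)/3


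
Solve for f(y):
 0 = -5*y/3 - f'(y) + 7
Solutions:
 f(y) = C1 - 5*y^2/6 + 7*y


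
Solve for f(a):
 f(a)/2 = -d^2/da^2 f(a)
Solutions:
 f(a) = C1*sin(sqrt(2)*a/2) + C2*cos(sqrt(2)*a/2)


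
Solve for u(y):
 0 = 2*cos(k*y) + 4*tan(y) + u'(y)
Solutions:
 u(y) = C1 - 2*Piecewise((sin(k*y)/k, Ne(k, 0)), (y, True)) + 4*log(cos(y))


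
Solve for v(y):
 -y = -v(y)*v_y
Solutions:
 v(y) = -sqrt(C1 + y^2)
 v(y) = sqrt(C1 + y^2)


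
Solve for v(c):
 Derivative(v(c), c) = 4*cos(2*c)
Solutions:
 v(c) = C1 + 2*sin(2*c)


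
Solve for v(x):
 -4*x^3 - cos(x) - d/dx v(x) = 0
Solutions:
 v(x) = C1 - x^4 - sin(x)


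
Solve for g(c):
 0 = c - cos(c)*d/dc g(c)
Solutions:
 g(c) = C1 + Integral(c/cos(c), c)


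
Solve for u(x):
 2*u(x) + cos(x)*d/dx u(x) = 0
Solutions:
 u(x) = C1*(sin(x) - 1)/(sin(x) + 1)


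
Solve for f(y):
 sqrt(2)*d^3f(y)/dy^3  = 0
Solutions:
 f(y) = C1 + C2*y + C3*y^2


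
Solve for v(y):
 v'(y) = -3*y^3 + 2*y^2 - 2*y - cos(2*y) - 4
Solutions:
 v(y) = C1 - 3*y^4/4 + 2*y^3/3 - y^2 - 4*y - sin(2*y)/2


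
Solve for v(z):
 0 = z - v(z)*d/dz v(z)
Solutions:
 v(z) = -sqrt(C1 + z^2)
 v(z) = sqrt(C1 + z^2)


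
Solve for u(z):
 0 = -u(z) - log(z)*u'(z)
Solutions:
 u(z) = C1*exp(-li(z))


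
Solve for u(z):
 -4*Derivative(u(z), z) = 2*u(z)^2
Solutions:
 u(z) = 2/(C1 + z)


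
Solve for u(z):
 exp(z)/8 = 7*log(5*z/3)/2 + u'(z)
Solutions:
 u(z) = C1 - 7*z*log(z)/2 + 7*z*(-log(5) + 1 + log(3))/2 + exp(z)/8


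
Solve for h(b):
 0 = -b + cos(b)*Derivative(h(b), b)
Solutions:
 h(b) = C1 + Integral(b/cos(b), b)


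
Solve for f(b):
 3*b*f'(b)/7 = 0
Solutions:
 f(b) = C1


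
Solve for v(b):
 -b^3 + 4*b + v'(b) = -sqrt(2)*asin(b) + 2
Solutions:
 v(b) = C1 + b^4/4 - 2*b^2 + 2*b - sqrt(2)*(b*asin(b) + sqrt(1 - b^2))


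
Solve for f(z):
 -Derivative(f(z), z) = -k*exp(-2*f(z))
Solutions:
 f(z) = log(-sqrt(C1 + 2*k*z))
 f(z) = log(C1 + 2*k*z)/2


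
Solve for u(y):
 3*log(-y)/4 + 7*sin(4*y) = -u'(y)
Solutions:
 u(y) = C1 - 3*y*log(-y)/4 + 3*y/4 + 7*cos(4*y)/4


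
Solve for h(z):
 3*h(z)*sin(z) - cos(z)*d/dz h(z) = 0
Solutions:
 h(z) = C1/cos(z)^3


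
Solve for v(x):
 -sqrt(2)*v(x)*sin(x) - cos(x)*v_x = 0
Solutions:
 v(x) = C1*cos(x)^(sqrt(2))


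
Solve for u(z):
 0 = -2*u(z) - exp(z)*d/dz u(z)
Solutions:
 u(z) = C1*exp(2*exp(-z))


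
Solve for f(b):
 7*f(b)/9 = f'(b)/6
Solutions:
 f(b) = C1*exp(14*b/3)


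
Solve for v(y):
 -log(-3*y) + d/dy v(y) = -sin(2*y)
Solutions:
 v(y) = C1 + y*log(-y) - y + y*log(3) + cos(2*y)/2


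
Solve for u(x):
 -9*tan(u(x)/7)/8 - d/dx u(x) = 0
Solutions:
 u(x) = -7*asin(C1*exp(-9*x/56)) + 7*pi
 u(x) = 7*asin(C1*exp(-9*x/56))


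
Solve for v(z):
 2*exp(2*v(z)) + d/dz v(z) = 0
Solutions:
 v(z) = log(-sqrt(-1/(C1 - 2*z))) - log(2)/2
 v(z) = log(-1/(C1 - 2*z))/2 - log(2)/2


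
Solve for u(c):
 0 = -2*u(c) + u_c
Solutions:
 u(c) = C1*exp(2*c)


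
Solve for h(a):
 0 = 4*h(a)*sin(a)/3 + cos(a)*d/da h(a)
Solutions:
 h(a) = C1*cos(a)^(4/3)


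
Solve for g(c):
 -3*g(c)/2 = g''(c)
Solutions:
 g(c) = C1*sin(sqrt(6)*c/2) + C2*cos(sqrt(6)*c/2)


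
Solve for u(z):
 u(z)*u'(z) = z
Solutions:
 u(z) = -sqrt(C1 + z^2)
 u(z) = sqrt(C1 + z^2)


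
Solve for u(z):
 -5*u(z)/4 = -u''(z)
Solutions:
 u(z) = C1*exp(-sqrt(5)*z/2) + C2*exp(sqrt(5)*z/2)


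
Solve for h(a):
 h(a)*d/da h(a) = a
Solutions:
 h(a) = -sqrt(C1 + a^2)
 h(a) = sqrt(C1 + a^2)


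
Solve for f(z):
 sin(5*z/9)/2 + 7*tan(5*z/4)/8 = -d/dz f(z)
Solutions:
 f(z) = C1 + 7*log(cos(5*z/4))/10 + 9*cos(5*z/9)/10


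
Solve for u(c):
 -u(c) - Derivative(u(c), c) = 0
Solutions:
 u(c) = C1*exp(-c)


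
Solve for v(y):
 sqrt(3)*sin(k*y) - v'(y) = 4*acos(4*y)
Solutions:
 v(y) = C1 - 4*y*acos(4*y) + sqrt(1 - 16*y^2) + sqrt(3)*Piecewise((-cos(k*y)/k, Ne(k, 0)), (0, True))


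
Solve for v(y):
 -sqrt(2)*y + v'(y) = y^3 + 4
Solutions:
 v(y) = C1 + y^4/4 + sqrt(2)*y^2/2 + 4*y


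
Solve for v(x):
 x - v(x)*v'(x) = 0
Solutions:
 v(x) = -sqrt(C1 + x^2)
 v(x) = sqrt(C1 + x^2)


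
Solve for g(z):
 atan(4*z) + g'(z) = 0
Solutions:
 g(z) = C1 - z*atan(4*z) + log(16*z^2 + 1)/8


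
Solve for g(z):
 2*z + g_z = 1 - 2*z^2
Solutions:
 g(z) = C1 - 2*z^3/3 - z^2 + z


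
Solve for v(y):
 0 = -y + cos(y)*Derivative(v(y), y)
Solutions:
 v(y) = C1 + Integral(y/cos(y), y)


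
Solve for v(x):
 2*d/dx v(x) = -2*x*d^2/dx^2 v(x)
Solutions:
 v(x) = C1 + C2*log(x)


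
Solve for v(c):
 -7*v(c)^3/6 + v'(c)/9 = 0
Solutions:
 v(c) = -sqrt(-1/(C1 + 21*c))
 v(c) = sqrt(-1/(C1 + 21*c))


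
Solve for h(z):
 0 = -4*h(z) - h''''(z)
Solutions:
 h(z) = (C1*sin(z) + C2*cos(z))*exp(-z) + (C3*sin(z) + C4*cos(z))*exp(z)


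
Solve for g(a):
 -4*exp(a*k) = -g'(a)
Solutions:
 g(a) = C1 + 4*exp(a*k)/k


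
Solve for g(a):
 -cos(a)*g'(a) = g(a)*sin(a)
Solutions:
 g(a) = C1*cos(a)


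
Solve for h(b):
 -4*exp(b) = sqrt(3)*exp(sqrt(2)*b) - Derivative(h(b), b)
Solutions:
 h(b) = C1 + 4*exp(b) + sqrt(6)*exp(sqrt(2)*b)/2


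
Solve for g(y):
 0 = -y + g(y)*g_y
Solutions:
 g(y) = -sqrt(C1 + y^2)
 g(y) = sqrt(C1 + y^2)


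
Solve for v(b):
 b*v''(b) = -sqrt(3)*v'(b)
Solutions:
 v(b) = C1 + C2*b^(1 - sqrt(3))


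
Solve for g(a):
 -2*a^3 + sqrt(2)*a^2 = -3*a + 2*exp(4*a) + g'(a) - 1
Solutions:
 g(a) = C1 - a^4/2 + sqrt(2)*a^3/3 + 3*a^2/2 + a - exp(4*a)/2


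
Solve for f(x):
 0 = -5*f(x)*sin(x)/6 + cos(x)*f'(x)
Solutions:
 f(x) = C1/cos(x)^(5/6)


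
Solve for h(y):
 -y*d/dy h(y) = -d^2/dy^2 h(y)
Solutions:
 h(y) = C1 + C2*erfi(sqrt(2)*y/2)


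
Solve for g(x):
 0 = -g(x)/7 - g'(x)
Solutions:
 g(x) = C1*exp(-x/7)


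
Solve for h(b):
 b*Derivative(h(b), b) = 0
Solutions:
 h(b) = C1


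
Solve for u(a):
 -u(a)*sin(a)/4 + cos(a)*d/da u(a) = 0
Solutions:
 u(a) = C1/cos(a)^(1/4)


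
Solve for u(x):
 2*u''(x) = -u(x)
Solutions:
 u(x) = C1*sin(sqrt(2)*x/2) + C2*cos(sqrt(2)*x/2)


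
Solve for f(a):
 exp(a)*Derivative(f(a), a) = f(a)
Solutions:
 f(a) = C1*exp(-exp(-a))


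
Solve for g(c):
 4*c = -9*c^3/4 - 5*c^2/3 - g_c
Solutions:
 g(c) = C1 - 9*c^4/16 - 5*c^3/9 - 2*c^2


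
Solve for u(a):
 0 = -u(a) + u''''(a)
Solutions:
 u(a) = C1*exp(-a) + C2*exp(a) + C3*sin(a) + C4*cos(a)


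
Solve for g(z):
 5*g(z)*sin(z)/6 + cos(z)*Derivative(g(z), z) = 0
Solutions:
 g(z) = C1*cos(z)^(5/6)


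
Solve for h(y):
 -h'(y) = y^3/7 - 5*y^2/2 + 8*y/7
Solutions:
 h(y) = C1 - y^4/28 + 5*y^3/6 - 4*y^2/7


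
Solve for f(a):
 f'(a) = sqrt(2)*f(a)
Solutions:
 f(a) = C1*exp(sqrt(2)*a)


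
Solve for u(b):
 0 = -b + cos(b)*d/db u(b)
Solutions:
 u(b) = C1 + Integral(b/cos(b), b)


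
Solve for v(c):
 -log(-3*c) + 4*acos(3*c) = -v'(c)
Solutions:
 v(c) = C1 + c*log(-c) - 4*c*acos(3*c) - c + c*log(3) + 4*sqrt(1 - 9*c^2)/3


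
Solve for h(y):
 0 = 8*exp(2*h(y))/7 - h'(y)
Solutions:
 h(y) = log(-1/(C1 + 8*y))/2 - log(2) + log(14)/2
 h(y) = log(-sqrt(-1/(C1 + 8*y))) - log(2) + log(14)/2


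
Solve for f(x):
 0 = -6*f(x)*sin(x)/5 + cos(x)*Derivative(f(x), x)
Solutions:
 f(x) = C1/cos(x)^(6/5)


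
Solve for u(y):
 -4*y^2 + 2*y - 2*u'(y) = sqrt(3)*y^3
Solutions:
 u(y) = C1 - sqrt(3)*y^4/8 - 2*y^3/3 + y^2/2


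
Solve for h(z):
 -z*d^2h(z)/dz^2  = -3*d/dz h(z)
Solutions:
 h(z) = C1 + C2*z^4


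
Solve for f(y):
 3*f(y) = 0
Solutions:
 f(y) = 0


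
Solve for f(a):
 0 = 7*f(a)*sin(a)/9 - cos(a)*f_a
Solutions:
 f(a) = C1/cos(a)^(7/9)


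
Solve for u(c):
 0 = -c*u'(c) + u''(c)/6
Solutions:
 u(c) = C1 + C2*erfi(sqrt(3)*c)


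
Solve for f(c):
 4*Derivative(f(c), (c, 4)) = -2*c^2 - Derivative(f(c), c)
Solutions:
 f(c) = C1 + C4*exp(-2^(1/3)*c/2) - 2*c^3/3 + (C2*sin(2^(1/3)*sqrt(3)*c/4) + C3*cos(2^(1/3)*sqrt(3)*c/4))*exp(2^(1/3)*c/4)


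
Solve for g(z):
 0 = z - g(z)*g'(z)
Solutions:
 g(z) = -sqrt(C1 + z^2)
 g(z) = sqrt(C1 + z^2)


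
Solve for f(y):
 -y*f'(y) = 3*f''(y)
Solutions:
 f(y) = C1 + C2*erf(sqrt(6)*y/6)


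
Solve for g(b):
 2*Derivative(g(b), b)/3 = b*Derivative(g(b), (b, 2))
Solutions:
 g(b) = C1 + C2*b^(5/3)


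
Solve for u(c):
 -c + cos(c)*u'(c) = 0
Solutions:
 u(c) = C1 + Integral(c/cos(c), c)


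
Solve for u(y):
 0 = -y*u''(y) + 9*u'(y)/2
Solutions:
 u(y) = C1 + C2*y^(11/2)


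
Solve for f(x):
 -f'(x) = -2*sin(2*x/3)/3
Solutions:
 f(x) = C1 - cos(2*x/3)


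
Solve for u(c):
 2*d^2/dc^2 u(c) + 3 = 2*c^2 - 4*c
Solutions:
 u(c) = C1 + C2*c + c^4/12 - c^3/3 - 3*c^2/4


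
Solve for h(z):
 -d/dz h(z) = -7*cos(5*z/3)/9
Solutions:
 h(z) = C1 + 7*sin(5*z/3)/15


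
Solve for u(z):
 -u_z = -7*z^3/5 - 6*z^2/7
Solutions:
 u(z) = C1 + 7*z^4/20 + 2*z^3/7


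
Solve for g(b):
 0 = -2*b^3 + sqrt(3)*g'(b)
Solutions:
 g(b) = C1 + sqrt(3)*b^4/6


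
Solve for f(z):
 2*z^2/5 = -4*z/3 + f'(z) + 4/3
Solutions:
 f(z) = C1 + 2*z^3/15 + 2*z^2/3 - 4*z/3


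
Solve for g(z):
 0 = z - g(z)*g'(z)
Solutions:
 g(z) = -sqrt(C1 + z^2)
 g(z) = sqrt(C1 + z^2)


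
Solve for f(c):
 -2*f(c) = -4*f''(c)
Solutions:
 f(c) = C1*exp(-sqrt(2)*c/2) + C2*exp(sqrt(2)*c/2)


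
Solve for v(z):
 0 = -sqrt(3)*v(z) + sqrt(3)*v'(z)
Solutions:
 v(z) = C1*exp(z)


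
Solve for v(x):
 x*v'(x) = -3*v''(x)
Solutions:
 v(x) = C1 + C2*erf(sqrt(6)*x/6)


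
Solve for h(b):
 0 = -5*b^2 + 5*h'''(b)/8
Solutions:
 h(b) = C1 + C2*b + C3*b^2 + 2*b^5/15


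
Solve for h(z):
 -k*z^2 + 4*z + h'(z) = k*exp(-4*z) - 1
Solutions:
 h(z) = C1 + k*z^3/3 - k*exp(-4*z)/4 - 2*z^2 - z


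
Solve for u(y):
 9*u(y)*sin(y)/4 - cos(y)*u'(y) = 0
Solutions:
 u(y) = C1/cos(y)^(9/4)


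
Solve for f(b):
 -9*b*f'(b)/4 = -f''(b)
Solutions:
 f(b) = C1 + C2*erfi(3*sqrt(2)*b/4)


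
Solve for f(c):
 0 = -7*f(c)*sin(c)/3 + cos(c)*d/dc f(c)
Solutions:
 f(c) = C1/cos(c)^(7/3)


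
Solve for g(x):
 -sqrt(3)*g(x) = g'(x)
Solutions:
 g(x) = C1*exp(-sqrt(3)*x)


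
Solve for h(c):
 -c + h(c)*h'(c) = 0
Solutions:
 h(c) = -sqrt(C1 + c^2)
 h(c) = sqrt(C1 + c^2)


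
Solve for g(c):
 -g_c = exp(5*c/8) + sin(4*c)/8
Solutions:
 g(c) = C1 - 8*exp(5*c/8)/5 + cos(4*c)/32


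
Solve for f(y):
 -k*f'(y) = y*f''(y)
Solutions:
 f(y) = C1 + y^(1 - re(k))*(C2*sin(log(y)*Abs(im(k))) + C3*cos(log(y)*im(k)))


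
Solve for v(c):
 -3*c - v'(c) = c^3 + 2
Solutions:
 v(c) = C1 - c^4/4 - 3*c^2/2 - 2*c


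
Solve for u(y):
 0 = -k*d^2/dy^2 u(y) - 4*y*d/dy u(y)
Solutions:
 u(y) = C1 + C2*sqrt(k)*erf(sqrt(2)*y*sqrt(1/k))


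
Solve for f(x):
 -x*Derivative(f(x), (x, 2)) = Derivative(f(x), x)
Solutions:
 f(x) = C1 + C2*log(x)


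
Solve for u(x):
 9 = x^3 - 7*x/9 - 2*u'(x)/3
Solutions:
 u(x) = C1 + 3*x^4/8 - 7*x^2/12 - 27*x/2


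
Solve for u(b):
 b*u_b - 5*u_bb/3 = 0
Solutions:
 u(b) = C1 + C2*erfi(sqrt(30)*b/10)


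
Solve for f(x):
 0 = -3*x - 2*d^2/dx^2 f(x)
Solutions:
 f(x) = C1 + C2*x - x^3/4


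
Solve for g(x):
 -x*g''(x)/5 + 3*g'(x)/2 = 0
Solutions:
 g(x) = C1 + C2*x^(17/2)


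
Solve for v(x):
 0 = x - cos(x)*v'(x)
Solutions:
 v(x) = C1 + Integral(x/cos(x), x)


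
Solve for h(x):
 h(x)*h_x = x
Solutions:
 h(x) = -sqrt(C1 + x^2)
 h(x) = sqrt(C1 + x^2)


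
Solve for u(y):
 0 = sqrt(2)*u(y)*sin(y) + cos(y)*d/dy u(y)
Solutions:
 u(y) = C1*cos(y)^(sqrt(2))


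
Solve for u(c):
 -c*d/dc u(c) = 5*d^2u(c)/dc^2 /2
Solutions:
 u(c) = C1 + C2*erf(sqrt(5)*c/5)


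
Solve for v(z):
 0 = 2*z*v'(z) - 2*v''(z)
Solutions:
 v(z) = C1 + C2*erfi(sqrt(2)*z/2)


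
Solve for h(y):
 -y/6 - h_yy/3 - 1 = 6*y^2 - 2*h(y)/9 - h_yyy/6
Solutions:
 h(y) = C1*exp(y*(2^(2/3) + 2*2^(1/3) + 4)/6)*sin(2^(1/3)*sqrt(3)*y*(2 - 2^(1/3))/6) + C2*exp(y*(2^(2/3) + 2*2^(1/3) + 4)/6)*cos(2^(1/3)*sqrt(3)*y*(2 - 2^(1/3))/6) + C3*exp(y*(-2*2^(1/3) - 2^(2/3) + 2)/3) + 27*y^2 + 3*y/4 + 171/2


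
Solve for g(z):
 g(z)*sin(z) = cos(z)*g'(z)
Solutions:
 g(z) = C1/cos(z)


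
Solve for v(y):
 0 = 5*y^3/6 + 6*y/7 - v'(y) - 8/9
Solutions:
 v(y) = C1 + 5*y^4/24 + 3*y^2/7 - 8*y/9


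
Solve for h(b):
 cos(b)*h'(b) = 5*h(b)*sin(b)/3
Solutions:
 h(b) = C1/cos(b)^(5/3)


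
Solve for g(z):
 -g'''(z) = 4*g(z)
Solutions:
 g(z) = C3*exp(-2^(2/3)*z) + (C1*sin(2^(2/3)*sqrt(3)*z/2) + C2*cos(2^(2/3)*sqrt(3)*z/2))*exp(2^(2/3)*z/2)


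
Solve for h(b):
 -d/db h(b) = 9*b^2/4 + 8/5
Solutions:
 h(b) = C1 - 3*b^3/4 - 8*b/5


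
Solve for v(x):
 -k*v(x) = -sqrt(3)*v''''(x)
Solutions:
 v(x) = C1*exp(-3^(7/8)*k^(1/4)*x/3) + C2*exp(3^(7/8)*k^(1/4)*x/3) + C3*exp(-3^(7/8)*I*k^(1/4)*x/3) + C4*exp(3^(7/8)*I*k^(1/4)*x/3)


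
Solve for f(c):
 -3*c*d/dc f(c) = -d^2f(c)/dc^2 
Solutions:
 f(c) = C1 + C2*erfi(sqrt(6)*c/2)


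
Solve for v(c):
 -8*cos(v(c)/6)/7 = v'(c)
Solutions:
 8*c/7 - 3*log(sin(v(c)/6) - 1) + 3*log(sin(v(c)/6) + 1) = C1


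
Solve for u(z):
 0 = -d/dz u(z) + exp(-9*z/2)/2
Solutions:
 u(z) = C1 - exp(-9*z/2)/9


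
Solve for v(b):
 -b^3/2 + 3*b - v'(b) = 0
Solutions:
 v(b) = C1 - b^4/8 + 3*b^2/2


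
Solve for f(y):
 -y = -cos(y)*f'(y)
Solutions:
 f(y) = C1 + Integral(y/cos(y), y)


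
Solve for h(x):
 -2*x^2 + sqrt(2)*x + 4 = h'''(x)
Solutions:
 h(x) = C1 + C2*x + C3*x^2 - x^5/30 + sqrt(2)*x^4/24 + 2*x^3/3


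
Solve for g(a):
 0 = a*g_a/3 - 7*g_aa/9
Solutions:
 g(a) = C1 + C2*erfi(sqrt(42)*a/14)


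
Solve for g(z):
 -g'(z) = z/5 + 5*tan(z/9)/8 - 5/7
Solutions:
 g(z) = C1 - z^2/10 + 5*z/7 + 45*log(cos(z/9))/8


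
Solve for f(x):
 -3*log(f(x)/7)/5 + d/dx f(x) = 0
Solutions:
 5*Integral(1/(-log(_y) + log(7)), (_y, f(x)))/3 = C1 - x


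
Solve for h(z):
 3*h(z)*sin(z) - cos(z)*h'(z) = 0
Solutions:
 h(z) = C1/cos(z)^3


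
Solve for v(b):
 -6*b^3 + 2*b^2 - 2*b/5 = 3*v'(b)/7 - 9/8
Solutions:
 v(b) = C1 - 7*b^4/2 + 14*b^3/9 - 7*b^2/15 + 21*b/8


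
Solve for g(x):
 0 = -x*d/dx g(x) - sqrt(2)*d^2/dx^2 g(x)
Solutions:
 g(x) = C1 + C2*erf(2^(1/4)*x/2)


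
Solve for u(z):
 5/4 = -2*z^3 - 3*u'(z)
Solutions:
 u(z) = C1 - z^4/6 - 5*z/12


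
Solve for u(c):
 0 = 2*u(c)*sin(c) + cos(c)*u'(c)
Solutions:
 u(c) = C1*cos(c)^2


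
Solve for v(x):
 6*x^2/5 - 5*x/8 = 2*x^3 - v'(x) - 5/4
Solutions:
 v(x) = C1 + x^4/2 - 2*x^3/5 + 5*x^2/16 - 5*x/4


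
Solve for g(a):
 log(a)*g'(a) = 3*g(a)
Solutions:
 g(a) = C1*exp(3*li(a))


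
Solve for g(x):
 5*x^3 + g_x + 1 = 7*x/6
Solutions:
 g(x) = C1 - 5*x^4/4 + 7*x^2/12 - x


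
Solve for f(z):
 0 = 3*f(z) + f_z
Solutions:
 f(z) = C1*exp(-3*z)


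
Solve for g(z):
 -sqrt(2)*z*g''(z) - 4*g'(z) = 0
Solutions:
 g(z) = C1 + C2*z^(1 - 2*sqrt(2))


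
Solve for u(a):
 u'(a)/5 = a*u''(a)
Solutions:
 u(a) = C1 + C2*a^(6/5)


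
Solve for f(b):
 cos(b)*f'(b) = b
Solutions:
 f(b) = C1 + Integral(b/cos(b), b)


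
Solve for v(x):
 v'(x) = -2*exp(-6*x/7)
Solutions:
 v(x) = C1 + 7*exp(-6*x/7)/3


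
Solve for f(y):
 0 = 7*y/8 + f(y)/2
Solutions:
 f(y) = -7*y/4


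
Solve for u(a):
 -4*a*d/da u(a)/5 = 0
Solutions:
 u(a) = C1


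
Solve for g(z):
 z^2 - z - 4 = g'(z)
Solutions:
 g(z) = C1 + z^3/3 - z^2/2 - 4*z


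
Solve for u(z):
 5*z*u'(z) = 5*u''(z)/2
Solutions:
 u(z) = C1 + C2*erfi(z)


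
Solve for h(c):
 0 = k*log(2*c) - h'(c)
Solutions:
 h(c) = C1 + c*k*log(c) - c*k + c*k*log(2)


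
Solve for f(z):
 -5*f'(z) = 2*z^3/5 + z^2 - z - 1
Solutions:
 f(z) = C1 - z^4/50 - z^3/15 + z^2/10 + z/5


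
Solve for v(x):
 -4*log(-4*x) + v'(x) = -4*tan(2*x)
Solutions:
 v(x) = C1 + 4*x*log(-x) - 4*x + 8*x*log(2) + 2*log(cos(2*x))


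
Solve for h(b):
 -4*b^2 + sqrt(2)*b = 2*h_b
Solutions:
 h(b) = C1 - 2*b^3/3 + sqrt(2)*b^2/4


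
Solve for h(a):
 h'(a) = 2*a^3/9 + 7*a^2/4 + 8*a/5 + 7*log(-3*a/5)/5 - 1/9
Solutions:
 h(a) = C1 + a^4/18 + 7*a^3/12 + 4*a^2/5 + 7*a*log(-a)/5 + a*(-63*log(5) - 68 + 63*log(3))/45


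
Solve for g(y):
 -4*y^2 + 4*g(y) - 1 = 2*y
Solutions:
 g(y) = y^2 + y/2 + 1/4


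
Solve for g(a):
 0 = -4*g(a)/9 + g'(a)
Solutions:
 g(a) = C1*exp(4*a/9)


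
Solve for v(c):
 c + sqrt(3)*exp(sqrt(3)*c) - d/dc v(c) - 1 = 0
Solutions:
 v(c) = C1 + c^2/2 - c + exp(sqrt(3)*c)


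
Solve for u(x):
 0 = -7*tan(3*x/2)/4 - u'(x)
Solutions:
 u(x) = C1 + 7*log(cos(3*x/2))/6


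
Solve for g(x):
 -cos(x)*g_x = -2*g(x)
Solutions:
 g(x) = C1*(sin(x) + 1)/(sin(x) - 1)


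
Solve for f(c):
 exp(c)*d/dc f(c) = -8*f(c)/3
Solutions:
 f(c) = C1*exp(8*exp(-c)/3)


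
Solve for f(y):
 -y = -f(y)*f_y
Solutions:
 f(y) = -sqrt(C1 + y^2)
 f(y) = sqrt(C1 + y^2)


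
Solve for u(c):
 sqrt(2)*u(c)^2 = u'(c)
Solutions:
 u(c) = -1/(C1 + sqrt(2)*c)


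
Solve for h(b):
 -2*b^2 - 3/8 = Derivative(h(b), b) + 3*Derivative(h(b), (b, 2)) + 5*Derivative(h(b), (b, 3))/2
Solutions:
 h(b) = C1 - 2*b^3/3 + 6*b^2 - 211*b/8 + (C2*sin(b/5) + C3*cos(b/5))*exp(-3*b/5)


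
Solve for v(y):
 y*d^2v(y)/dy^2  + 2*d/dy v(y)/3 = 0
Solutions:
 v(y) = C1 + C2*y^(1/3)


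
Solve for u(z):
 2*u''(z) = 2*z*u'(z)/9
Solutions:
 u(z) = C1 + C2*erfi(sqrt(2)*z/6)


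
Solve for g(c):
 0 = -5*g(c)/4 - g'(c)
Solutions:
 g(c) = C1*exp(-5*c/4)


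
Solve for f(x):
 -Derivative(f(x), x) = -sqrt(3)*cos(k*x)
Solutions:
 f(x) = C1 + sqrt(3)*sin(k*x)/k


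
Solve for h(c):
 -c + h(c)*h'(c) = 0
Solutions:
 h(c) = -sqrt(C1 + c^2)
 h(c) = sqrt(C1 + c^2)


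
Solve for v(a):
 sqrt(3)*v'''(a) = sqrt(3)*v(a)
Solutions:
 v(a) = C3*exp(a) + (C1*sin(sqrt(3)*a/2) + C2*cos(sqrt(3)*a/2))*exp(-a/2)


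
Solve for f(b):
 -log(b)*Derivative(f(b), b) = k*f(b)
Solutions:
 f(b) = C1*exp(-k*li(b))


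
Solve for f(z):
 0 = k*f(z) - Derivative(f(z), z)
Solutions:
 f(z) = C1*exp(k*z)


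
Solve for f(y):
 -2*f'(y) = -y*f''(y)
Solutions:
 f(y) = C1 + C2*y^3


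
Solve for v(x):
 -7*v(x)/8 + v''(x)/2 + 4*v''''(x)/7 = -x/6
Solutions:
 v(x) = C1*exp(-sqrt(14)*x/4) + C2*exp(sqrt(14)*x/4) + C3*sin(sqrt(7)*x/2) + C4*cos(sqrt(7)*x/2) + 4*x/21


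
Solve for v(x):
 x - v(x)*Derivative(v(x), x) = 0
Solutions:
 v(x) = -sqrt(C1 + x^2)
 v(x) = sqrt(C1 + x^2)


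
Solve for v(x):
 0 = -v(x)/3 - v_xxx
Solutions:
 v(x) = C3*exp(-3^(2/3)*x/3) + (C1*sin(3^(1/6)*x/2) + C2*cos(3^(1/6)*x/2))*exp(3^(2/3)*x/6)


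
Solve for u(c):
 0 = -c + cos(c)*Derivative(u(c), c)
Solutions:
 u(c) = C1 + Integral(c/cos(c), c)


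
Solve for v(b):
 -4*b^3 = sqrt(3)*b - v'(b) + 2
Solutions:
 v(b) = C1 + b^4 + sqrt(3)*b^2/2 + 2*b


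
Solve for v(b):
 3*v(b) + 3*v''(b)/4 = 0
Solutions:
 v(b) = C1*sin(2*b) + C2*cos(2*b)


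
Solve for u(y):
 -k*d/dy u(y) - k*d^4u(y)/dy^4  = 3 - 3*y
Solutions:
 u(y) = C1 + C4*exp(-y) + (C2*sin(sqrt(3)*y/2) + C3*cos(sqrt(3)*y/2))*exp(y/2) + 3*y^2/(2*k) - 3*y/k


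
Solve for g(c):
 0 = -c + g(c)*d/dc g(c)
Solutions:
 g(c) = -sqrt(C1 + c^2)
 g(c) = sqrt(C1 + c^2)


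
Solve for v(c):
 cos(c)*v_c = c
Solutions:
 v(c) = C1 + Integral(c/cos(c), c)


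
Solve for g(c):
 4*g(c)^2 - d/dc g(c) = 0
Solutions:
 g(c) = -1/(C1 + 4*c)


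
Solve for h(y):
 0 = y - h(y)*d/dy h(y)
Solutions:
 h(y) = -sqrt(C1 + y^2)
 h(y) = sqrt(C1 + y^2)


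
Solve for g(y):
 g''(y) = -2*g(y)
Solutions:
 g(y) = C1*sin(sqrt(2)*y) + C2*cos(sqrt(2)*y)


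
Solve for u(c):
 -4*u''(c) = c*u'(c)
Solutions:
 u(c) = C1 + C2*erf(sqrt(2)*c/4)


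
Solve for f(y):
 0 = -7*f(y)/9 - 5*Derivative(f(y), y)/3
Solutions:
 f(y) = C1*exp(-7*y/15)


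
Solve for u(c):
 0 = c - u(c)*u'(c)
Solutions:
 u(c) = -sqrt(C1 + c^2)
 u(c) = sqrt(C1 + c^2)


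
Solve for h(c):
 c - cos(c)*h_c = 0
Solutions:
 h(c) = C1 + Integral(c/cos(c), c)


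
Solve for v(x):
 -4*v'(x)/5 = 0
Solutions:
 v(x) = C1


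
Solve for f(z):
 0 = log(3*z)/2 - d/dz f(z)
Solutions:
 f(z) = C1 + z*log(z)/2 - z/2 + z*log(3)/2


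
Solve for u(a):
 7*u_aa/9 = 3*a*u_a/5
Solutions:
 u(a) = C1 + C2*erfi(3*sqrt(210)*a/70)


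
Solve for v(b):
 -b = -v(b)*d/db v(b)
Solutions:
 v(b) = -sqrt(C1 + b^2)
 v(b) = sqrt(C1 + b^2)


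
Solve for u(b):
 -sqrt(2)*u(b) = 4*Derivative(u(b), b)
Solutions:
 u(b) = C1*exp(-sqrt(2)*b/4)


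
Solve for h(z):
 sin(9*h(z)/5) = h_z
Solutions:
 -z + 5*log(cos(9*h(z)/5) - 1)/18 - 5*log(cos(9*h(z)/5) + 1)/18 = C1


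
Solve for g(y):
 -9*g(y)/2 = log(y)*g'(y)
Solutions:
 g(y) = C1*exp(-9*li(y)/2)


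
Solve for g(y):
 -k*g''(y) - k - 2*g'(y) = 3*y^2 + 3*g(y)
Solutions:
 g(y) = C1*exp(y*(sqrt(1 - 3*k) - 1)/k) + C2*exp(-y*(sqrt(1 - 3*k) + 1)/k) + k/3 - y^2 + 4*y/3 - 8/9


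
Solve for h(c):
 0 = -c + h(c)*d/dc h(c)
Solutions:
 h(c) = -sqrt(C1 + c^2)
 h(c) = sqrt(C1 + c^2)


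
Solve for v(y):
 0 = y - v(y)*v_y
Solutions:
 v(y) = -sqrt(C1 + y^2)
 v(y) = sqrt(C1 + y^2)


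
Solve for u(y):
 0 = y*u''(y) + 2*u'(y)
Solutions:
 u(y) = C1 + C2/y


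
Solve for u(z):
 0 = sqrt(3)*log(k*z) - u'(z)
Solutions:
 u(z) = C1 + sqrt(3)*z*log(k*z) - sqrt(3)*z


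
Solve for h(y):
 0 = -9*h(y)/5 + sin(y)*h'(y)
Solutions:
 h(y) = C1*(cos(y) - 1)^(9/10)/(cos(y) + 1)^(9/10)


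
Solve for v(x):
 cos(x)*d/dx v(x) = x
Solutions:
 v(x) = C1 + Integral(x/cos(x), x)


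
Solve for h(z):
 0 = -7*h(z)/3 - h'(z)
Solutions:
 h(z) = C1*exp(-7*z/3)


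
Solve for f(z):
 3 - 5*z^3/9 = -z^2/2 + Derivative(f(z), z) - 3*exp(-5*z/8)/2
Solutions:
 f(z) = C1 - 5*z^4/36 + z^3/6 + 3*z - 12*exp(-5*z/8)/5


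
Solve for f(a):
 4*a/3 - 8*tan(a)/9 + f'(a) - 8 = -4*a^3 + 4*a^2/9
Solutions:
 f(a) = C1 - a^4 + 4*a^3/27 - 2*a^2/3 + 8*a - 8*log(cos(a))/9


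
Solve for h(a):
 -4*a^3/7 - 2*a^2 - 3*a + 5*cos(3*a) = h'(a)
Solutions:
 h(a) = C1 - a^4/7 - 2*a^3/3 - 3*a^2/2 + 5*sin(3*a)/3


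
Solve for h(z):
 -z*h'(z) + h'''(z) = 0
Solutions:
 h(z) = C1 + Integral(C2*airyai(z) + C3*airybi(z), z)


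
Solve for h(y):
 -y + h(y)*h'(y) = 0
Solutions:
 h(y) = -sqrt(C1 + y^2)
 h(y) = sqrt(C1 + y^2)


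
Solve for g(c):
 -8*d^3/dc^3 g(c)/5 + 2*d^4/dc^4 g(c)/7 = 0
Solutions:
 g(c) = C1 + C2*c + C3*c^2 + C4*exp(28*c/5)


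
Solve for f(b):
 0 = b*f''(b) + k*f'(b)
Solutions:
 f(b) = C1 + b^(1 - re(k))*(C2*sin(log(b)*Abs(im(k))) + C3*cos(log(b)*im(k)))


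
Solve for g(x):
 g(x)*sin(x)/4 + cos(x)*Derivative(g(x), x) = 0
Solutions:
 g(x) = C1*cos(x)^(1/4)


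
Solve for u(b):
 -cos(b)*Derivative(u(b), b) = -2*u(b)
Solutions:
 u(b) = C1*(sin(b) + 1)/(sin(b) - 1)


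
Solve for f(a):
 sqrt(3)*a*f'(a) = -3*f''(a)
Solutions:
 f(a) = C1 + C2*erf(sqrt(2)*3^(3/4)*a/6)


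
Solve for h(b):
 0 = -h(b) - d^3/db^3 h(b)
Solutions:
 h(b) = C3*exp(-b) + (C1*sin(sqrt(3)*b/2) + C2*cos(sqrt(3)*b/2))*exp(b/2)


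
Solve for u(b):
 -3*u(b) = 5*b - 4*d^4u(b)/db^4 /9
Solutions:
 u(b) = C1*exp(-sqrt(2)*3^(3/4)*b/2) + C2*exp(sqrt(2)*3^(3/4)*b/2) + C3*sin(sqrt(2)*3^(3/4)*b/2) + C4*cos(sqrt(2)*3^(3/4)*b/2) - 5*b/3


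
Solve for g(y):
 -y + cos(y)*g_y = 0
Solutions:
 g(y) = C1 + Integral(y/cos(y), y)


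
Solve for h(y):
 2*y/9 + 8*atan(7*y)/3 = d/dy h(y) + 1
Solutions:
 h(y) = C1 + y^2/9 + 8*y*atan(7*y)/3 - y - 4*log(49*y^2 + 1)/21


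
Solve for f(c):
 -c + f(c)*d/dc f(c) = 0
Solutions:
 f(c) = -sqrt(C1 + c^2)
 f(c) = sqrt(C1 + c^2)


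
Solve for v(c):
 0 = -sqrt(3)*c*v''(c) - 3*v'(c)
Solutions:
 v(c) = C1 + C2*c^(1 - sqrt(3))


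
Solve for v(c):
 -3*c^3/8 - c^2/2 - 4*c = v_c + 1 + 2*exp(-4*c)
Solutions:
 v(c) = C1 - 3*c^4/32 - c^3/6 - 2*c^2 - c + exp(-4*c)/2


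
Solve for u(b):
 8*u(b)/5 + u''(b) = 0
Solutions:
 u(b) = C1*sin(2*sqrt(10)*b/5) + C2*cos(2*sqrt(10)*b/5)


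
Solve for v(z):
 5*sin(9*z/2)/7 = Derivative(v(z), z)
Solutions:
 v(z) = C1 - 10*cos(9*z/2)/63


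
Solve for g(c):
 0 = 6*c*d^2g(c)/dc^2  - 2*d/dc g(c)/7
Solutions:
 g(c) = C1 + C2*c^(22/21)


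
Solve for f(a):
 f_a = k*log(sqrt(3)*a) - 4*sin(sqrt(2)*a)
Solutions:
 f(a) = C1 + a*k*(log(a) - 1) + a*k*log(3)/2 + 2*sqrt(2)*cos(sqrt(2)*a)


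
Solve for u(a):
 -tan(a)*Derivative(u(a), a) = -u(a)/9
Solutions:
 u(a) = C1*sin(a)^(1/9)


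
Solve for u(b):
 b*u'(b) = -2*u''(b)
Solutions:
 u(b) = C1 + C2*erf(b/2)


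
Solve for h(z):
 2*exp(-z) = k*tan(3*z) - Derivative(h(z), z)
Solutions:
 h(z) = C1 + k*log(tan(3*z)^2 + 1)/6 + 2*exp(-z)


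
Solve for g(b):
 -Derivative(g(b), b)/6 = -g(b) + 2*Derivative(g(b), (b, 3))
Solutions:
 g(b) = C1*exp(b*(-(54 + sqrt(2917))^(1/3) + (54 + sqrt(2917))^(-1/3))/12)*sin(sqrt(3)*b*((54 + sqrt(2917))^(-1/3) + (54 + sqrt(2917))^(1/3))/12) + C2*exp(b*(-(54 + sqrt(2917))^(1/3) + (54 + sqrt(2917))^(-1/3))/12)*cos(sqrt(3)*b*((54 + sqrt(2917))^(-1/3) + (54 + sqrt(2917))^(1/3))/12) + C3*exp(-b*(-(54 + sqrt(2917))^(1/3) + (54 + sqrt(2917))^(-1/3))/6)


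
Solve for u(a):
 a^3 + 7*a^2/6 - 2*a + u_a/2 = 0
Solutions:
 u(a) = C1 - a^4/2 - 7*a^3/9 + 2*a^2


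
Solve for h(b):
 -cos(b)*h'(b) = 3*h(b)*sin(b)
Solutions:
 h(b) = C1*cos(b)^3


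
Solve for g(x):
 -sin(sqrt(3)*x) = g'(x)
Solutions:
 g(x) = C1 + sqrt(3)*cos(sqrt(3)*x)/3


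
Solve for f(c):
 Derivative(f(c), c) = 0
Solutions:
 f(c) = C1


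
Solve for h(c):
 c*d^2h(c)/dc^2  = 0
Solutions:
 h(c) = C1 + C2*c


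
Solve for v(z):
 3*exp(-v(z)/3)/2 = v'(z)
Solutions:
 v(z) = 3*log(C1 + z/2)


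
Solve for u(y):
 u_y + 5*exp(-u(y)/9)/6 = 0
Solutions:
 u(y) = 9*log(C1 - 5*y/54)


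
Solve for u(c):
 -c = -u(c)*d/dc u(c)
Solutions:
 u(c) = -sqrt(C1 + c^2)
 u(c) = sqrt(C1 + c^2)


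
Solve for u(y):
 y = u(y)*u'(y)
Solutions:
 u(y) = -sqrt(C1 + y^2)
 u(y) = sqrt(C1 + y^2)


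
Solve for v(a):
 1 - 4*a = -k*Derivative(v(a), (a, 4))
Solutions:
 v(a) = C1 + C2*a + C3*a^2 + C4*a^3 + a^5/(30*k) - a^4/(24*k)


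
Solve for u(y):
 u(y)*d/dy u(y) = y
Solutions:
 u(y) = -sqrt(C1 + y^2)
 u(y) = sqrt(C1 + y^2)


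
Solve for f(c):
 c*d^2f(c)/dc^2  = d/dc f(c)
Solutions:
 f(c) = C1 + C2*c^2


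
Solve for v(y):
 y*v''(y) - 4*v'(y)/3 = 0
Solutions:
 v(y) = C1 + C2*y^(7/3)


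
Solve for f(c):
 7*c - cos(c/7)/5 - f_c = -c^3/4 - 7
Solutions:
 f(c) = C1 + c^4/16 + 7*c^2/2 + 7*c - 7*sin(c/7)/5


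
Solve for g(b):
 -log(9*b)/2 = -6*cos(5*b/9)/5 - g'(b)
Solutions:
 g(b) = C1 + b*log(b)/2 - b/2 + b*log(3) - 54*sin(5*b/9)/25


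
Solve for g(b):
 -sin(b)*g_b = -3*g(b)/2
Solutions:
 g(b) = C1*(cos(b) - 1)^(3/4)/(cos(b) + 1)^(3/4)


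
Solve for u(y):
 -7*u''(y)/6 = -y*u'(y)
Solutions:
 u(y) = C1 + C2*erfi(sqrt(21)*y/7)


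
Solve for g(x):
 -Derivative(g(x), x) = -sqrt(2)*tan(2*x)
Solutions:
 g(x) = C1 - sqrt(2)*log(cos(2*x))/2


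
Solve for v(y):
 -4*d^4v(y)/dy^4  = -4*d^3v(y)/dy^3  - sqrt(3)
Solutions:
 v(y) = C1 + C2*y + C3*y^2 + C4*exp(y) - sqrt(3)*y^3/24


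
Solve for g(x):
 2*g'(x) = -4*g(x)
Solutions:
 g(x) = C1*exp(-2*x)


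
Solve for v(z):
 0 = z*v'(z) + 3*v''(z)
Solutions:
 v(z) = C1 + C2*erf(sqrt(6)*z/6)


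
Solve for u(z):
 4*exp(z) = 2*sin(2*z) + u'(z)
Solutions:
 u(z) = C1 + 4*exp(z) + cos(2*z)


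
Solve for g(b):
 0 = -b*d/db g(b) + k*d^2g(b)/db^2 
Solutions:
 g(b) = C1 + C2*erf(sqrt(2)*b*sqrt(-1/k)/2)/sqrt(-1/k)


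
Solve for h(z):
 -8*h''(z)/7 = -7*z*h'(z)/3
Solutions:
 h(z) = C1 + C2*erfi(7*sqrt(3)*z/12)


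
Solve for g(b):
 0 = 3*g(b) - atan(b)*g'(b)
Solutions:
 g(b) = C1*exp(3*Integral(1/atan(b), b))


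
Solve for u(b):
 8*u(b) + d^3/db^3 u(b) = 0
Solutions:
 u(b) = C3*exp(-2*b) + (C1*sin(sqrt(3)*b) + C2*cos(sqrt(3)*b))*exp(b)


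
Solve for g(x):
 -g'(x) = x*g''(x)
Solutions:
 g(x) = C1 + C2*log(x)


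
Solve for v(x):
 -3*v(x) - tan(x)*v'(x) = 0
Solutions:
 v(x) = C1/sin(x)^3


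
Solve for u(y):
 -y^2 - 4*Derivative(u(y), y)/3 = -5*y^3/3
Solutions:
 u(y) = C1 + 5*y^4/16 - y^3/4


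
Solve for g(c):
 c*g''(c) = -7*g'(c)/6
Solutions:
 g(c) = C1 + C2/c^(1/6)


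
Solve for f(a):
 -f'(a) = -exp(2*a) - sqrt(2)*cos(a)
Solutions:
 f(a) = C1 + exp(2*a)/2 + sqrt(2)*sin(a)


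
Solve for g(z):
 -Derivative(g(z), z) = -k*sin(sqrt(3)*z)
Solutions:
 g(z) = C1 - sqrt(3)*k*cos(sqrt(3)*z)/3


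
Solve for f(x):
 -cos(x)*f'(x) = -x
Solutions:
 f(x) = C1 + Integral(x/cos(x), x)


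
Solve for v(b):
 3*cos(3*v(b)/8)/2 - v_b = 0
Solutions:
 -3*b/2 - 4*log(sin(3*v(b)/8) - 1)/3 + 4*log(sin(3*v(b)/8) + 1)/3 = C1


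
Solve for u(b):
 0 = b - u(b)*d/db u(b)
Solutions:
 u(b) = -sqrt(C1 + b^2)
 u(b) = sqrt(C1 + b^2)


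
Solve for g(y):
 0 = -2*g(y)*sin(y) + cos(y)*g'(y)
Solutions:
 g(y) = C1/cos(y)^2


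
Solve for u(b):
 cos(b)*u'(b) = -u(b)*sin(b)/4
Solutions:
 u(b) = C1*cos(b)^(1/4)


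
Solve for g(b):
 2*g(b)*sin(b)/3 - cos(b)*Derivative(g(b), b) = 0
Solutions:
 g(b) = C1/cos(b)^(2/3)


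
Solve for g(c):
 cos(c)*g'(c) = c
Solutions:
 g(c) = C1 + Integral(c/cos(c), c)


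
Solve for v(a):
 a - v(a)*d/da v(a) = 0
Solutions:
 v(a) = -sqrt(C1 + a^2)
 v(a) = sqrt(C1 + a^2)


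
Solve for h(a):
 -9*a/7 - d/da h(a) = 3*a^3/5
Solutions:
 h(a) = C1 - 3*a^4/20 - 9*a^2/14


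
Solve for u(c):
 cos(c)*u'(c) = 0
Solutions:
 u(c) = C1


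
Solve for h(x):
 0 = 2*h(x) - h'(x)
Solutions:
 h(x) = C1*exp(2*x)


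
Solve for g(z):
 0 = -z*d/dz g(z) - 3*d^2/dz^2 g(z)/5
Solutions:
 g(z) = C1 + C2*erf(sqrt(30)*z/6)


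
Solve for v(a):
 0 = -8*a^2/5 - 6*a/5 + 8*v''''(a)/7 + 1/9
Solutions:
 v(a) = C1 + C2*a + C3*a^2 + C4*a^3 + 7*a^6/1800 + 7*a^5/800 - 7*a^4/1728


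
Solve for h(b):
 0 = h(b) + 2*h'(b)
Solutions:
 h(b) = C1*exp(-b/2)


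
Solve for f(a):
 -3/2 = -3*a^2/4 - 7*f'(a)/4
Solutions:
 f(a) = C1 - a^3/7 + 6*a/7


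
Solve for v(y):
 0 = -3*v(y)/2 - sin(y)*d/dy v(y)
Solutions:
 v(y) = C1*(cos(y) + 1)^(3/4)/(cos(y) - 1)^(3/4)


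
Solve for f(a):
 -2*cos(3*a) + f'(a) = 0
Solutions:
 f(a) = C1 + 2*sin(3*a)/3


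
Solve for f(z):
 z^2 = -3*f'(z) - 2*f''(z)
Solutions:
 f(z) = C1 + C2*exp(-3*z/2) - z^3/9 + 2*z^2/9 - 8*z/27


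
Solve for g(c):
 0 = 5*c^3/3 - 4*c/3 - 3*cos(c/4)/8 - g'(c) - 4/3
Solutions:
 g(c) = C1 + 5*c^4/12 - 2*c^2/3 - 4*c/3 - 3*sin(c/4)/2


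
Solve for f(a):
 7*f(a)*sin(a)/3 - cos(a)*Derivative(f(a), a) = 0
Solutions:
 f(a) = C1/cos(a)^(7/3)


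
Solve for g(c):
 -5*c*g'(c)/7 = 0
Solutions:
 g(c) = C1


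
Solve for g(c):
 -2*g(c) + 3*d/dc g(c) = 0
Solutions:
 g(c) = C1*exp(2*c/3)


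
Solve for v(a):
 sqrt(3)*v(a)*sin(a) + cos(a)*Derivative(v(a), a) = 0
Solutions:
 v(a) = C1*cos(a)^(sqrt(3))


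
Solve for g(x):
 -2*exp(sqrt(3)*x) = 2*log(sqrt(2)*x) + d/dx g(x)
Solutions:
 g(x) = C1 - 2*x*log(x) + x*(2 - log(2)) - 2*sqrt(3)*exp(sqrt(3)*x)/3


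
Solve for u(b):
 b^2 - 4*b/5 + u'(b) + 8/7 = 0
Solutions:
 u(b) = C1 - b^3/3 + 2*b^2/5 - 8*b/7


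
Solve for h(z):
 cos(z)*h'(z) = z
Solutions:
 h(z) = C1 + Integral(z/cos(z), z)


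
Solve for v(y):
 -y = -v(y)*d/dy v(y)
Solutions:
 v(y) = -sqrt(C1 + y^2)
 v(y) = sqrt(C1 + y^2)


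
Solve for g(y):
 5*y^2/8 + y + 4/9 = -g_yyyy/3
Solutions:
 g(y) = C1 + C2*y + C3*y^2 + C4*y^3 - y^6/192 - y^5/40 - y^4/18


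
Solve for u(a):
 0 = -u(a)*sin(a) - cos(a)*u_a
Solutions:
 u(a) = C1*cos(a)


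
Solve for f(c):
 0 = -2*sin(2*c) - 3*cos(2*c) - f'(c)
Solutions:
 f(c) = C1 - 3*sin(2*c)/2 + cos(2*c)


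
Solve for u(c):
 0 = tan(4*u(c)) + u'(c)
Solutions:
 u(c) = -asin(C1*exp(-4*c))/4 + pi/4
 u(c) = asin(C1*exp(-4*c))/4


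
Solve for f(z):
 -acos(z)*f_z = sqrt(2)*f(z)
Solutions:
 f(z) = C1*exp(-sqrt(2)*Integral(1/acos(z), z))


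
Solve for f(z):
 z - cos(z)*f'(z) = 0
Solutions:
 f(z) = C1 + Integral(z/cos(z), z)


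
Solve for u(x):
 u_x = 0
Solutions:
 u(x) = C1


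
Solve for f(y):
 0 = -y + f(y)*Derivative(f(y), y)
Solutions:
 f(y) = -sqrt(C1 + y^2)
 f(y) = sqrt(C1 + y^2)


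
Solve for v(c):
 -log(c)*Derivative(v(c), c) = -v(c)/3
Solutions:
 v(c) = C1*exp(li(c)/3)


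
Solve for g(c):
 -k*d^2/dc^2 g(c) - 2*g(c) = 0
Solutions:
 g(c) = C1*exp(-sqrt(2)*c*sqrt(-1/k)) + C2*exp(sqrt(2)*c*sqrt(-1/k))


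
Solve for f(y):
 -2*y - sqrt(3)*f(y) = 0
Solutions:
 f(y) = -2*sqrt(3)*y/3


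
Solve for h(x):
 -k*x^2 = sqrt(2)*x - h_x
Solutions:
 h(x) = C1 + k*x^3/3 + sqrt(2)*x^2/2


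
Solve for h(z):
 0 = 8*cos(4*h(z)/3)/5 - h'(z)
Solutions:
 -8*z/5 - 3*log(sin(4*h(z)/3) - 1)/8 + 3*log(sin(4*h(z)/3) + 1)/8 = C1


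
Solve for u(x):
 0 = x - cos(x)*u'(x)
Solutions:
 u(x) = C1 + Integral(x/cos(x), x)


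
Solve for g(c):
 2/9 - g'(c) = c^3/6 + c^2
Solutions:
 g(c) = C1 - c^4/24 - c^3/3 + 2*c/9


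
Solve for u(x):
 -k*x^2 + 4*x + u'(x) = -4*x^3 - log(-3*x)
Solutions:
 u(x) = C1 + k*x^3/3 - x^4 - 2*x^2 - x*log(-x) + x*(1 - log(3))


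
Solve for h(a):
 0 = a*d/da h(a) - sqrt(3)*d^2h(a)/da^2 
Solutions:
 h(a) = C1 + C2*erfi(sqrt(2)*3^(3/4)*a/6)


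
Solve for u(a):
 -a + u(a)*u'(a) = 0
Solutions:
 u(a) = -sqrt(C1 + a^2)
 u(a) = sqrt(C1 + a^2)


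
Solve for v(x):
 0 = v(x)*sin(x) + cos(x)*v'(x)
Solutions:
 v(x) = C1*cos(x)


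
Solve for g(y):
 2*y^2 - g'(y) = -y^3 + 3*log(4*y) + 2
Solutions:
 g(y) = C1 + y^4/4 + 2*y^3/3 - 3*y*log(y) - y*log(64) + y


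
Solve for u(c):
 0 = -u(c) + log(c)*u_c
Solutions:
 u(c) = C1*exp(li(c))


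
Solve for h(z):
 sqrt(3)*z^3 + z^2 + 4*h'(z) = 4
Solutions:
 h(z) = C1 - sqrt(3)*z^4/16 - z^3/12 + z


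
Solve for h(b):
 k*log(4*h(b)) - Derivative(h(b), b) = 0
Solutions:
 Integral(1/(log(_y) + 2*log(2)), (_y, h(b))) = C1 + b*k


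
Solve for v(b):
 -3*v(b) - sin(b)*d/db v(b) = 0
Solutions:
 v(b) = C1*(cos(b) + 1)^(3/2)/(cos(b) - 1)^(3/2)
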